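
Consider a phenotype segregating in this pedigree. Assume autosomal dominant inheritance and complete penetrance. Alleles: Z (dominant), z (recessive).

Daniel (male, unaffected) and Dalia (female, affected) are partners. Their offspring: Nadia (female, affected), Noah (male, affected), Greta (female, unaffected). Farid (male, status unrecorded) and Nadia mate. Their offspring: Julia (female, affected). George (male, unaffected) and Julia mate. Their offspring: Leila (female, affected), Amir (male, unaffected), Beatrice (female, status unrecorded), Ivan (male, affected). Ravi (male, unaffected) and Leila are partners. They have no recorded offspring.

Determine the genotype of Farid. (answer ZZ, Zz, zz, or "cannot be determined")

Farid's phenotype is unrecorded, and no parent or child forces a single allele at both positions; consistent genotype assignments exist with Farid as ZZ or Zz or zz.

cannot be determined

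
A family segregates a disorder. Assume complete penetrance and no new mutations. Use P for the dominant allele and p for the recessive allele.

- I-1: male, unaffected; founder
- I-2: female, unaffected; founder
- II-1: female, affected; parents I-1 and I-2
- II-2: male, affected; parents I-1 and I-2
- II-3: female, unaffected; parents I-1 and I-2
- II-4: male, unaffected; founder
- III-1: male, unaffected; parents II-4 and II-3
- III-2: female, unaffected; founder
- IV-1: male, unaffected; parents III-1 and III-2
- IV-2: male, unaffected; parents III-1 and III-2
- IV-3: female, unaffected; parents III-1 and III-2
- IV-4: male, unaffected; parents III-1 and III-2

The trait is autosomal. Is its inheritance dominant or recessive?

recessive

I-1 and I-2 are both unaffected yet have an affected child II-1. Under dominance, an affected child requires at least one affected parent, so the trait cannot be dominant.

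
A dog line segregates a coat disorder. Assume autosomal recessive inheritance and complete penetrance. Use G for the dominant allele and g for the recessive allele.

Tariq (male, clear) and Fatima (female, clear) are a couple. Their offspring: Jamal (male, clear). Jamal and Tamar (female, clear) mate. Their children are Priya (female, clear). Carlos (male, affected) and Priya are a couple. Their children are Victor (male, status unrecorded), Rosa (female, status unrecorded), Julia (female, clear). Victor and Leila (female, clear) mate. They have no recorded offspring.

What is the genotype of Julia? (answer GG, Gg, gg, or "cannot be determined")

From phenotype alone, Julia is GG or Gg.
Julia is clear so carries G and received g from Carlos (gg), so Julia is Gg.

Gg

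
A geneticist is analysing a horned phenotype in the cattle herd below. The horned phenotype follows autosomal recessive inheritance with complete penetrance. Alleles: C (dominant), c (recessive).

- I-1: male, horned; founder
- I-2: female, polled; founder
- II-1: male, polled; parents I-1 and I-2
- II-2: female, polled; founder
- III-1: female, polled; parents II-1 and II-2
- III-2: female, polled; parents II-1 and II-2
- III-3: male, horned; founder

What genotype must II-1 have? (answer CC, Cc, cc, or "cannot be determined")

From phenotype alone, II-1 is CC or Cc.
II-1 is polled so carries C and received c from I-1 (cc), so II-1 is Cc.

Cc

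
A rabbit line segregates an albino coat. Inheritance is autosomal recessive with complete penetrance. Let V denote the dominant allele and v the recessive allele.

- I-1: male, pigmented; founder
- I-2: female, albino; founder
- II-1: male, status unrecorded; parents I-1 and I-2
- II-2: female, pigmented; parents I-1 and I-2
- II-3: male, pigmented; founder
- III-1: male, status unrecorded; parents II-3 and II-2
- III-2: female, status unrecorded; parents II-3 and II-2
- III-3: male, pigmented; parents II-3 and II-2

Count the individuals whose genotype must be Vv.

Obligate heterozygotes: II-2 is pigmented so carries V and received v from I-2 (vv), so II-2 is Vv.
Every other individual is either homozygous by phenotype or has at least one consistent homozygous assignment, so the count is 1.

1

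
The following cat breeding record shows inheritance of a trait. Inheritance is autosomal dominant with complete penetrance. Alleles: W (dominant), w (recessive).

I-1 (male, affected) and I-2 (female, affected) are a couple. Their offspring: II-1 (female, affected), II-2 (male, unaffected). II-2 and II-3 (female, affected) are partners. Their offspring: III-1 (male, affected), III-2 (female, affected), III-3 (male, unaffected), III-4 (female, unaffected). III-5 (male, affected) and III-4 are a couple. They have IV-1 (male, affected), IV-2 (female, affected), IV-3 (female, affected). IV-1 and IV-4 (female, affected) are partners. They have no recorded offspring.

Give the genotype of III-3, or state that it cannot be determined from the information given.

III-3 is unaffected, so III-3 is ww.

ww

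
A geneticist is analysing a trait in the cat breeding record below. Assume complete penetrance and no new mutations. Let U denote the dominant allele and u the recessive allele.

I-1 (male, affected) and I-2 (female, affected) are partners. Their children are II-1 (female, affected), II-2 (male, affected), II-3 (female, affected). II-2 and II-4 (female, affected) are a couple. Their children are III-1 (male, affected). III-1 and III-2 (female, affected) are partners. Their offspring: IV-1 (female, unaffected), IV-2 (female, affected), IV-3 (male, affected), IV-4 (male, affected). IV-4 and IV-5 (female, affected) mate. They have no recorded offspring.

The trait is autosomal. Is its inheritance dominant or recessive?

dominant

III-1 and III-2 are both affected yet have an unaffected child IV-1. Under a recessive model two affected parents are homozygous and every child would be affected, so the trait cannot be recessive.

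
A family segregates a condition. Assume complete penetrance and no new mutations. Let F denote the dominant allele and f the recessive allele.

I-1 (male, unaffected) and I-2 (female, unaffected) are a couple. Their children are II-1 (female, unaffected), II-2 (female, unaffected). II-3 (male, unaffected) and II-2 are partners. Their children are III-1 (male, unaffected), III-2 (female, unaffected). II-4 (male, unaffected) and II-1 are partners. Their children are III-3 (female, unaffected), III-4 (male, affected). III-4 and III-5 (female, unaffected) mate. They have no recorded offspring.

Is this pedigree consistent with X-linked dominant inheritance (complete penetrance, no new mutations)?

No

Under X-linked dominant, III-4 (affected, male) cannot arise from II-4 (unaffected) × II-1 (unaffected).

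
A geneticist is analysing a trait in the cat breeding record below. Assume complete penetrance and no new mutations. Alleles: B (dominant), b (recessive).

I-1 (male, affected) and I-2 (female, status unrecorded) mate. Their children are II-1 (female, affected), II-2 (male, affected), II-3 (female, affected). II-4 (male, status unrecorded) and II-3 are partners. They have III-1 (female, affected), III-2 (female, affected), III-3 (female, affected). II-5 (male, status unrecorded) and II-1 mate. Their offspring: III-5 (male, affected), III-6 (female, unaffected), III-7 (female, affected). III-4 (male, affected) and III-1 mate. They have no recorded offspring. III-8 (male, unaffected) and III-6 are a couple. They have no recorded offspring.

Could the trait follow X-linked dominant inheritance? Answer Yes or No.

A consistent assignment under X-linked dominant exists: I-1 X^B Y, I-2 X^B X^b, II-1 X^B X^b, II-2 X^B Y, II-3 X^B X^B, II-4 X^B Y, II-5 X^b Y, III-1 X^B X^B, III-2 X^B X^B, III-3 X^B X^B, III-4 X^B Y, III-5 X^B Y, III-6 X^b X^b, III-7 X^B X^b, III-8 X^b Y.
In this assignment every recorded phenotype matches its genotype and every non-founder's genotype is obtainable from its parents' genotypes, so the pedigree is consistent.

Yes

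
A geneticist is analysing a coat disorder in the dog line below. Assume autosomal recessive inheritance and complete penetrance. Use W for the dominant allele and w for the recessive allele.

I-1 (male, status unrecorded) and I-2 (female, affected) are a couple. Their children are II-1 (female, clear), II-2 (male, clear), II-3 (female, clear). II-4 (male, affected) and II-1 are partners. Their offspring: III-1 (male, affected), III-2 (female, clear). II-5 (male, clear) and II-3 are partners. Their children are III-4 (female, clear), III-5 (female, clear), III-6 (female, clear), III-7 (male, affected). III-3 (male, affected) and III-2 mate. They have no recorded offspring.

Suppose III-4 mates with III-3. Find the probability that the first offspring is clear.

II-5 is clear so carries W and passed w to III-7 (ww), so II-5 is Ww.
II-3 is clear so carries W and received w from I-2 (ww), so II-3 is Ww.
III-4 is a clear offspring of II-5 (Ww) × II-3 (Ww), whose cross gives 1/4 WW : 1/2 Ww : 1/4 ww; conditioning on being clear, III-4 is WW with probability 1/3, Ww with probability 2/3.
III-3 is affected, so III-3 is ww.
Summing over parental genotype combinations, P(offspring is clear) = 1/3·1 + 2/3·1/2 = 2/3.

2/3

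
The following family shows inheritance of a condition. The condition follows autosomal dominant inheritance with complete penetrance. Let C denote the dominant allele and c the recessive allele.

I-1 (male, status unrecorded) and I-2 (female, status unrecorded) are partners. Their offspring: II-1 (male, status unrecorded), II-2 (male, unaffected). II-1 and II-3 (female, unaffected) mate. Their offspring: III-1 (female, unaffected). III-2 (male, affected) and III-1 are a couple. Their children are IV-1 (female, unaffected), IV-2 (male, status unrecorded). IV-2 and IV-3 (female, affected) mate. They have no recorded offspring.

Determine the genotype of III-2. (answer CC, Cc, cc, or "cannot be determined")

Cc

From phenotype alone, III-2 is CC or Cc.
III-2 is affected so carries C and passed c to IV-1 (cc), so III-2 is Cc.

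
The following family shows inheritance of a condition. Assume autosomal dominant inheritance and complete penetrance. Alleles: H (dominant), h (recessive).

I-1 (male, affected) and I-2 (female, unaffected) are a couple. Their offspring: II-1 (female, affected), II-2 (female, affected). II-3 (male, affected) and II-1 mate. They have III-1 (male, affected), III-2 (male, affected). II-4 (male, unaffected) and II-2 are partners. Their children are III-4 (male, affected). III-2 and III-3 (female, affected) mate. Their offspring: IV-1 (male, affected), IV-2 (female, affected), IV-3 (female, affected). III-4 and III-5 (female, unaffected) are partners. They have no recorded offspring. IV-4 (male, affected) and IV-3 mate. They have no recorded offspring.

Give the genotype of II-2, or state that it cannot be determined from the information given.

From phenotype alone, II-2 is HH or Hh.
II-2 is affected so carries H and received h from I-2 (hh), so II-2 is Hh.

Hh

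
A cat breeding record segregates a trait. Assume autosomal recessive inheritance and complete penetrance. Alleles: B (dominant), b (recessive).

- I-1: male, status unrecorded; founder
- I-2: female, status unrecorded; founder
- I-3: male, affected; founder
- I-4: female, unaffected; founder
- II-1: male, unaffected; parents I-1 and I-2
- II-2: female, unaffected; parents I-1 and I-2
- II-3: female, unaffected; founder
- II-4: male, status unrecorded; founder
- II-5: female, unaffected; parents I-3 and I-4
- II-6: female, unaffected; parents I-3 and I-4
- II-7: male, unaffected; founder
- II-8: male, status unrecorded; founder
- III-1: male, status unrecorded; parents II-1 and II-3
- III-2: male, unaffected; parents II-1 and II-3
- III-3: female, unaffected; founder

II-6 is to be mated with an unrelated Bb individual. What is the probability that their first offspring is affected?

1/4

II-6 is unaffected so carries B and received b from I-3 (bb), so II-6 is Bb.
The cross gives 1/4 BB : 1/2 Bb : 1/4 bb, so P(offspring is affected) = 1/4.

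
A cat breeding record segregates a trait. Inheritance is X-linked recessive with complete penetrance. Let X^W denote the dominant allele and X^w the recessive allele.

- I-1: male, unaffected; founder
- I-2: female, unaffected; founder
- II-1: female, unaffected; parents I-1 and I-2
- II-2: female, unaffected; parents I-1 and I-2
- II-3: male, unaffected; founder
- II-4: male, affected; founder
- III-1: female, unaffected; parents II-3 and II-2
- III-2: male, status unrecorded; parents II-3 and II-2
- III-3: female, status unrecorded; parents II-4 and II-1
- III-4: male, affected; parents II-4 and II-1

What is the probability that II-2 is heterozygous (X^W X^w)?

1/2

I-1 is unaffected, so I-1 is X^W Y.
I-2 is unaffected so carries W and passed w to II-1 (X^W X^w, whose W came from I-1), so I-2 is X^W X^w.
Their cross gives offspring ratios 1/2 X^W X^W : 1/2 X^W X^w. Conditioning on II-2 being unaffected, P(X^W X^w) = 1/2 / 1 = 1/2 before taking II-2's own offspring into account.
II-3 is unaffected, so II-3 is X^W Y.
II-2's offspring (III-1, III-2) would show their recorded status with the same probability whether II-2 is X^W X^w or X^W X^W, so they carry no information and P(X^W X^w) = 1/2.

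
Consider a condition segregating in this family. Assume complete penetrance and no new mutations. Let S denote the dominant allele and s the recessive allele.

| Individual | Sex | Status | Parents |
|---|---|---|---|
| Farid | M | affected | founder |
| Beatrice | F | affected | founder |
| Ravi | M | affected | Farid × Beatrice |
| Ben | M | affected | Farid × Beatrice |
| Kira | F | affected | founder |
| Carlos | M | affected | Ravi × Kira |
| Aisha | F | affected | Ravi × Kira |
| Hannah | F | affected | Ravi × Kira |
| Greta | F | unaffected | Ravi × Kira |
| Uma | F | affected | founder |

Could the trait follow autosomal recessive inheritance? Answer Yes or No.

Under autosomal recessive, Greta (unaffected, female) cannot arise from Ravi (affected) × Kira (affected).

No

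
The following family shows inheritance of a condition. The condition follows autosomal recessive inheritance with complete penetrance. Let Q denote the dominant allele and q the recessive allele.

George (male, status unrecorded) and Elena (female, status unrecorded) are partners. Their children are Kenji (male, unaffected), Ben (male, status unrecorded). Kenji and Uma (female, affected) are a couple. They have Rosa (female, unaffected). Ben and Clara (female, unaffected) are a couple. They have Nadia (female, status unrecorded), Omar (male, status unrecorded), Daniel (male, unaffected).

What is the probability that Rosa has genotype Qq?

Rosa is unaffected so carries Q and received q from Uma (qq), so Rosa is Qq, giving P(Qq) = 1.

1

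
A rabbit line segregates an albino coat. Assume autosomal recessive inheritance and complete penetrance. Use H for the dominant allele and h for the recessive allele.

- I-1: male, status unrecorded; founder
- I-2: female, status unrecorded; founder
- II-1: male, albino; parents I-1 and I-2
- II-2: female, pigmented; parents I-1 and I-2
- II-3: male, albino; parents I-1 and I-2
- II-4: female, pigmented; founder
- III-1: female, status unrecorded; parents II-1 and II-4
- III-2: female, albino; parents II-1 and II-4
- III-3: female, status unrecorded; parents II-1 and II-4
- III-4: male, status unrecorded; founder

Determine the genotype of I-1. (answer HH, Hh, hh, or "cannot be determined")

I-1's phenotype is unrecorded, and no parent or child forces a single allele at both positions; consistent genotype assignments exist with I-1 as Hh or hh.

cannot be determined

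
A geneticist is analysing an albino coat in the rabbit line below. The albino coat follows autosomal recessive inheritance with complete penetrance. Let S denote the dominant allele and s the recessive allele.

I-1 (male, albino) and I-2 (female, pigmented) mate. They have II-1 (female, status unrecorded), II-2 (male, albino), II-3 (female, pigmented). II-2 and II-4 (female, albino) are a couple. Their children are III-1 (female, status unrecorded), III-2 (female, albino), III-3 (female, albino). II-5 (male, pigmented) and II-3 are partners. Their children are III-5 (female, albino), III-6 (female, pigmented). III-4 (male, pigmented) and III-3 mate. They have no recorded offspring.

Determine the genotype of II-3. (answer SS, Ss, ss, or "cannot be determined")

Ss

From phenotype alone, II-3 is SS or Ss.
II-3 is pigmented so carries S and received s from I-1 (ss), so II-3 is Ss.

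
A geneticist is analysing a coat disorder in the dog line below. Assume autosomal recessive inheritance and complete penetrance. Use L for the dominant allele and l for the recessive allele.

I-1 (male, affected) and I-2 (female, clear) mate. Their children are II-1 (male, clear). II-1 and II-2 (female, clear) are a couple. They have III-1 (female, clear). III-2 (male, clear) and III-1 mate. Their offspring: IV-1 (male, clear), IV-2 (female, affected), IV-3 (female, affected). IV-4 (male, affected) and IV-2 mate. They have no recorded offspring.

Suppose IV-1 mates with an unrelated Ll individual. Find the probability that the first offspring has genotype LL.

1/3

III-2 is clear so carries L and passed l to IV-2 (ll), so III-2 is Ll.
III-1 is clear so carries L and passed l to IV-2 (ll), so III-1 is Ll.
IV-1 is a clear offspring of III-2 (Ll) × III-1 (Ll), whose cross gives 1/4 LL : 1/2 Ll : 1/4 ll; conditioning on being clear, IV-1 is LL with probability 1/3, Ll with probability 2/3.
Summing over parental genotype combinations, P(offspring has genotype LL) = 1/3·1/2 + 2/3·1/4 = 1/3.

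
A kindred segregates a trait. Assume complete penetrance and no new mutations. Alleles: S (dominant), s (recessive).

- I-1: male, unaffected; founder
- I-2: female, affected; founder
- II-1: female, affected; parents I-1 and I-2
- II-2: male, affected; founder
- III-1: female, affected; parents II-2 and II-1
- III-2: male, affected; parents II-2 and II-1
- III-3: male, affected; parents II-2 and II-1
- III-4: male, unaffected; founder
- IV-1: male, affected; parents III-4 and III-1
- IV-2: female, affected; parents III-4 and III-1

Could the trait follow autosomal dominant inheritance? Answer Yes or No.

Yes

A consistent assignment under autosomal dominant exists: I-1 ss, I-2 SS, II-1 Ss, II-2 SS, III-1 SS, III-2 SS, III-3 SS, III-4 ss, IV-1 Ss, IV-2 Ss.
In this assignment every recorded phenotype matches its genotype and every non-founder's genotype is obtainable from its parents' genotypes, so the pedigree is consistent.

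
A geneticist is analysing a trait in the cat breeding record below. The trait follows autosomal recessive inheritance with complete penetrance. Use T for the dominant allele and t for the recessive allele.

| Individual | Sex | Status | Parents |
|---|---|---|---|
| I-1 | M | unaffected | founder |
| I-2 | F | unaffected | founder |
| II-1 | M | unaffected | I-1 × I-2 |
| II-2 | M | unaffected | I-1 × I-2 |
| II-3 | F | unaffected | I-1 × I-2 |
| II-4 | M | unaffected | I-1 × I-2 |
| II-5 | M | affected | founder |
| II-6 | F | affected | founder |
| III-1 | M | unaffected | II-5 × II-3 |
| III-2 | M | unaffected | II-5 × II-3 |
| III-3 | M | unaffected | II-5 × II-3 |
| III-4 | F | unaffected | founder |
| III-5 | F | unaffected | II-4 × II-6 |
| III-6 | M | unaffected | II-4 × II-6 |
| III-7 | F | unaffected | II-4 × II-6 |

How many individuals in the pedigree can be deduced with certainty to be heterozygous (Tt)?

Obligate heterozygotes: III-1 is unaffected so carries T and received t from II-5 (tt), so III-1 is Tt; III-2 is unaffected so carries T and received t from II-5 (tt), so III-2 is Tt; III-3 is unaffected so carries T and received t from II-5 (tt), so III-3 is Tt; III-5 is unaffected so carries T and received t from II-6 (tt), so III-5 is Tt; III-6 is unaffected so carries T and received t from II-6 (tt), so III-6 is Tt; III-7 is unaffected so carries T and received t from II-6 (tt), so III-7 is Tt.
Every other individual is either homozygous by phenotype or has at least one consistent homozygous assignment, so the count is 6.

6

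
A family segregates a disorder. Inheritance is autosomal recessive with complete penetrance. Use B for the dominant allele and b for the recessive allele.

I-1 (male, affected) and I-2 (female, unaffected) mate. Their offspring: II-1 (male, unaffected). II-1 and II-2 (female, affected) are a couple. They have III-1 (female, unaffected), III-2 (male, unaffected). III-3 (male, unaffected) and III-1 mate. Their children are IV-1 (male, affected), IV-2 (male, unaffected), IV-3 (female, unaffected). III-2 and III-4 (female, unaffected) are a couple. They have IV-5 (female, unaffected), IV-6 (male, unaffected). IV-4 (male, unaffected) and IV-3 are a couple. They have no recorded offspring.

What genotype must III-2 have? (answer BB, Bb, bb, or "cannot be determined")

Bb

From phenotype alone, III-2 is BB or Bb.
III-2 is unaffected so carries B and received b from II-2 (bb), so III-2 is Bb.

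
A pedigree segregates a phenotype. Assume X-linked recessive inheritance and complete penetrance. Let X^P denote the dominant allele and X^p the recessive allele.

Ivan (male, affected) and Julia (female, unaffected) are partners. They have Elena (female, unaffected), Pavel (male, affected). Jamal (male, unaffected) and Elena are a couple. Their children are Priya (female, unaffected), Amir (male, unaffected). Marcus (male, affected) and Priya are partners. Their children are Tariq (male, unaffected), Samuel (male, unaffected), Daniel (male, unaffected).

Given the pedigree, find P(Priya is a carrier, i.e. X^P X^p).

Jamal is unaffected, so Jamal is X^P Y.
Elena is unaffected so carries P and received p from Ivan (X^p Y), so Elena is X^P X^p.
Their cross gives offspring ratios 1/2 X^P X^P : 1/2 X^P X^p. Conditioning on Priya being unaffected, P(X^P X^p) = 1/2 / 1 = 1/2 before taking Priya's own offspring into account.
Marcus is affected, so Marcus is X^p Y.
Now use Priya's offspring. Probability of each recorded status — unaffected son Tariq: 1/2 if Priya is X^P X^p, 1 if X^P X^P; unaffected son Samuel: 1/2 if Priya is X^P X^p, 1 if X^P X^P; unaffected son Daniel: 1/2 if Priya is X^P X^p, 1 if X^P X^P.
Bayes: P(X^P X^p) = 1/2·1/8 / (1/2·1/8 + 1/2·1) = 1/9.

1/9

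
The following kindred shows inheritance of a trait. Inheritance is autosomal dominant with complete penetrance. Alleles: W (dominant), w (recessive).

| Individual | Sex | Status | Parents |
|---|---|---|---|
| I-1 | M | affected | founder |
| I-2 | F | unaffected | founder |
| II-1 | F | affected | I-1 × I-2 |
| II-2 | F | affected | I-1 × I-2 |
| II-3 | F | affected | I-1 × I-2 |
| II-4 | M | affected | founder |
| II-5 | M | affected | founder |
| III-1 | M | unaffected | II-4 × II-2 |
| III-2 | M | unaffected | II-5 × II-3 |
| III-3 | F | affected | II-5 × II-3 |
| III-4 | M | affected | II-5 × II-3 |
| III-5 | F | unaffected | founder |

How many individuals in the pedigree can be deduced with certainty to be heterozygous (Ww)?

Obligate heterozygotes: II-1 is affected so carries W and received w from I-2 (ww), so II-1 is Ww; II-2 is affected so carries W and received w from I-2 (ww), so II-2 is Ww; II-3 is affected so carries W and received w from I-2 (ww), so II-3 is Ww; II-4 is affected so carries W and passed w to III-1 (ww), so II-4 is Ww; II-5 is affected so carries W and passed w to III-2 (ww), so II-5 is Ww.
Every other individual is either homozygous by phenotype or has at least one consistent homozygous assignment, so the count is 5.

5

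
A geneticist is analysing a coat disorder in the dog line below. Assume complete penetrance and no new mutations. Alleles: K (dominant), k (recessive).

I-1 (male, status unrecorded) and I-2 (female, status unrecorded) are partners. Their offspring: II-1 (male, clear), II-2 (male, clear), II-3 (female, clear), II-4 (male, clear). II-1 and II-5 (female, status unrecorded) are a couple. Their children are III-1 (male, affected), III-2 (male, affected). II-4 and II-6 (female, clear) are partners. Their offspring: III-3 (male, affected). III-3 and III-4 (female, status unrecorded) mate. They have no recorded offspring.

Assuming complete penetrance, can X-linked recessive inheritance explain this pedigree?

Yes

A consistent assignment under X-linked recessive exists: I-1 X^K Y, I-2 X^K X^K, II-1 X^K Y, II-2 X^K Y, II-3 X^K X^K, II-4 X^K Y, II-5 X^K X^k, II-6 X^K X^k, III-1 X^k Y, III-2 X^k Y, III-3 X^k Y, III-4 X^K X^K.
In this assignment every recorded phenotype matches its genotype and every non-founder's genotype is obtainable from its parents' genotypes, so the pedigree is consistent.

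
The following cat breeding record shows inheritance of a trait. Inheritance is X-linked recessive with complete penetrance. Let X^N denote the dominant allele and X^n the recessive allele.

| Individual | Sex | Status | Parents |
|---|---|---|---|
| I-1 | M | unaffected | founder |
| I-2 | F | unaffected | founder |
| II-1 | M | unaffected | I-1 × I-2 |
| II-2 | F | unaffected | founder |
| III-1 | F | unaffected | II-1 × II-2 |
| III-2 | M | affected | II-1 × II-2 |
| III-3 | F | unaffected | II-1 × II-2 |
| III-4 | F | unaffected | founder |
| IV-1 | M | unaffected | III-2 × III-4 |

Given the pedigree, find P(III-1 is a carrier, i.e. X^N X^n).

II-1 is unaffected, so II-1 is X^N Y.
II-2 is unaffected so carries N and passed n to III-2 (X^n Y), so II-2 is X^N X^n.
Their cross gives offspring ratios 1/2 X^N X^N : 1/2 X^N X^n. Conditioning on III-1 being unaffected, P(X^N X^n) = 1/2 / 1 = 1/2.

1/2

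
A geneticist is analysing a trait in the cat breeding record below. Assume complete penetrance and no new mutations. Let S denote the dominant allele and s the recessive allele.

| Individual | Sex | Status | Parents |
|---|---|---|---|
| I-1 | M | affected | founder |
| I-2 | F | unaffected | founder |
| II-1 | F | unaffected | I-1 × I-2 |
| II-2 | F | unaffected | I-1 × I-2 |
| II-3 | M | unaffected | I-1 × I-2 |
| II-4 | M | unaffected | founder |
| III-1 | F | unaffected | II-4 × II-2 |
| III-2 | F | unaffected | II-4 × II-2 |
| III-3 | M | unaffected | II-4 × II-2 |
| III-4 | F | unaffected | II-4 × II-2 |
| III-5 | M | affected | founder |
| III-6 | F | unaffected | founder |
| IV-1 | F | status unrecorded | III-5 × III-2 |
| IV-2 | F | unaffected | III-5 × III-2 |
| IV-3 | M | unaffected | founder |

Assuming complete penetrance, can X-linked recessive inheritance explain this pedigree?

A consistent assignment under X-linked recessive exists: I-1 X^s Y, I-2 X^S X^S, II-1 X^S X^s, II-2 X^S X^s, II-3 X^S Y, II-4 X^S Y, III-1 X^S X^S, III-2 X^S X^S, III-3 X^S Y, III-4 X^S X^S, III-5 X^s Y, III-6 X^S X^S, IV-1 X^S X^s, IV-2 X^S X^s, IV-3 X^S Y.
In this assignment every recorded phenotype matches its genotype and every non-founder's genotype is obtainable from its parents' genotypes, so the pedigree is consistent.

Yes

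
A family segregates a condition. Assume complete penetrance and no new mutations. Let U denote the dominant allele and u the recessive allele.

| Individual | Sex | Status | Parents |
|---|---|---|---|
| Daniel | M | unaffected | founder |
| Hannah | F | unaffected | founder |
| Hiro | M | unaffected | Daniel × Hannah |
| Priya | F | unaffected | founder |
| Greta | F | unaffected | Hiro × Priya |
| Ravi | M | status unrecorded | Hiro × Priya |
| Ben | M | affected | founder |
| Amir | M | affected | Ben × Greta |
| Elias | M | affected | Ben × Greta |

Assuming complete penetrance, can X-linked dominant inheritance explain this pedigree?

Under X-linked dominant, Amir (affected, male) cannot arise from Ben (affected) × Greta (unaffected).

No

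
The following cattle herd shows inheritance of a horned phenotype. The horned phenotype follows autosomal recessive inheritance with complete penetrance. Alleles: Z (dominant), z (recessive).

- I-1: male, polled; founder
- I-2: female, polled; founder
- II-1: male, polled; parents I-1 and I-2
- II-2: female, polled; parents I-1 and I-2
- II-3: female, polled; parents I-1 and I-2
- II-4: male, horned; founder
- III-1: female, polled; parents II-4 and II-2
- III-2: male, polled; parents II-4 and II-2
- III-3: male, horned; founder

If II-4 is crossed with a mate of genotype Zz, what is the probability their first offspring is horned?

1/2

II-4 is horned, so II-4 is zz.
The cross gives 1/2 Zz : 1/2 zz, so P(offspring is horned) = 1/2.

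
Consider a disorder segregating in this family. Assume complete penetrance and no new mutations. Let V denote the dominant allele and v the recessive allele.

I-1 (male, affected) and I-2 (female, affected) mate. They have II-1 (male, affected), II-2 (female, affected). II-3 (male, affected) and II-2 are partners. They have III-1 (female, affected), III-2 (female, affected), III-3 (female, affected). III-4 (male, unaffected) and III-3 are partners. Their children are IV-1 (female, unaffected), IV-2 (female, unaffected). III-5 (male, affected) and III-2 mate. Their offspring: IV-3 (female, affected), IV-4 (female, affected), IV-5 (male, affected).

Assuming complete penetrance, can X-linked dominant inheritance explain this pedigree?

A consistent assignment under X-linked dominant exists: I-1 X^V Y, I-2 X^V X^v, II-1 X^V Y, II-2 X^V X^v, II-3 X^V Y, III-1 X^V X^V, III-2 X^V X^V, III-3 X^V X^v, III-4 X^v Y, III-5 X^V Y, IV-1 X^v X^v, IV-2 X^v X^v, IV-3 X^V X^V, IV-4 X^V X^V, IV-5 X^V Y.
In this assignment every recorded phenotype matches its genotype and every non-founder's genotype is obtainable from its parents' genotypes, so the pedigree is consistent.

Yes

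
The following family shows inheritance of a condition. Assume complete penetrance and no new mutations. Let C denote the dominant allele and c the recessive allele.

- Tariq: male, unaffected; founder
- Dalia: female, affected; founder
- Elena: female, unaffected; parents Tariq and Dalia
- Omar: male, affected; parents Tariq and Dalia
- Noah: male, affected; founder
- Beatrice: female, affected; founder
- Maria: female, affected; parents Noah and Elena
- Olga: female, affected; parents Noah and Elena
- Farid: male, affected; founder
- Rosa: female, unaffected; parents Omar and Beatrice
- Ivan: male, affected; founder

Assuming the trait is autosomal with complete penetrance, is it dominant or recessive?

dominant

Omar and Beatrice are both affected yet have an unaffected child Rosa. Under a recessive model two affected parents are homozygous and every child would be affected, so the trait cannot be recessive.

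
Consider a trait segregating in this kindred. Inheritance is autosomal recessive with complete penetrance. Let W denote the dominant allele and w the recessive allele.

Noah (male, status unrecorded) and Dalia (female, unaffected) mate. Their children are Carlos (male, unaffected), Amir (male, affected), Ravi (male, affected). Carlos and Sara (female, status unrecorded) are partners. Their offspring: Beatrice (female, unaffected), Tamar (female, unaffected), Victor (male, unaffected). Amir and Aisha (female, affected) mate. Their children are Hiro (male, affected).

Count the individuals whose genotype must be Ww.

1

Obligate heterozygotes: Dalia is unaffected so carries W and passed w to Amir (ww), so Dalia is Ww.
Every other individual is either homozygous by phenotype or has at least one consistent homozygous assignment, so the count is 1.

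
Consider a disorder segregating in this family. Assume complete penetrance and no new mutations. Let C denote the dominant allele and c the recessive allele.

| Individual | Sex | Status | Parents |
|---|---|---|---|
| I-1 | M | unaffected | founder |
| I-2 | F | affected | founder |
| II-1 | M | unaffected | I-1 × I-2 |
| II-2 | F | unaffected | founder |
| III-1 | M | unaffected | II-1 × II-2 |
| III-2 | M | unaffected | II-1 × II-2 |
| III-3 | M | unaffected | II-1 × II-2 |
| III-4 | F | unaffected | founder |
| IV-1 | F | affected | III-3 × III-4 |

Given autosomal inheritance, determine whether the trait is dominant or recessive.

recessive

III-3 and III-4 are both unaffected yet have an affected child IV-1. Under dominance, an affected child requires at least one affected parent, so the trait cannot be dominant.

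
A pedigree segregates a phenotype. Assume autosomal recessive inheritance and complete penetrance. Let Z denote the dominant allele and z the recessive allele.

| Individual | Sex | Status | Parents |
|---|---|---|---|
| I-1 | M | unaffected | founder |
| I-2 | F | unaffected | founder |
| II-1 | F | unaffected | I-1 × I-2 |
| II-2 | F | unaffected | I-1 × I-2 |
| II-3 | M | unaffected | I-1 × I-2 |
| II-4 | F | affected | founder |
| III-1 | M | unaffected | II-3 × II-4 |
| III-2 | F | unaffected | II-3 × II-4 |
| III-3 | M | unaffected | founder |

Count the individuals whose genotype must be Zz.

Obligate heterozygotes: III-1 is unaffected so carries Z and received z from II-4 (zz), so III-1 is Zz; III-2 is unaffected so carries Z and received z from II-4 (zz), so III-2 is Zz.
Every other individual is either homozygous by phenotype or has at least one consistent homozygous assignment, so the count is 2.

2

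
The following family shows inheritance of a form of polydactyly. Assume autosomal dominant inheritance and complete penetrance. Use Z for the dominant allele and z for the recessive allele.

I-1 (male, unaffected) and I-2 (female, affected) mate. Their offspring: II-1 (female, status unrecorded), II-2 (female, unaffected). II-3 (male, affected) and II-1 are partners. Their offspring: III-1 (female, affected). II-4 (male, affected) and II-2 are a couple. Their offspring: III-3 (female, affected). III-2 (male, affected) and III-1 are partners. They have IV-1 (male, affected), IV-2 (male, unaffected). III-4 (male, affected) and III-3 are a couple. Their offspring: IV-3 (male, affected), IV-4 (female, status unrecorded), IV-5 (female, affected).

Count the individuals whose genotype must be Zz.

4

Obligate heterozygotes: I-2 is affected so carries Z and passed z to II-2 (zz), so I-2 is Zz; III-1 is affected so carries Z and passed z to IV-2 (zz), so III-1 is Zz; III-2 is affected so carries Z and passed z to IV-2 (zz), so III-2 is Zz; III-3 is affected so carries Z and received z from II-2 (zz), so III-3 is Zz.
Every other individual is either homozygous by phenotype or has at least one consistent homozygous assignment, so the count is 4.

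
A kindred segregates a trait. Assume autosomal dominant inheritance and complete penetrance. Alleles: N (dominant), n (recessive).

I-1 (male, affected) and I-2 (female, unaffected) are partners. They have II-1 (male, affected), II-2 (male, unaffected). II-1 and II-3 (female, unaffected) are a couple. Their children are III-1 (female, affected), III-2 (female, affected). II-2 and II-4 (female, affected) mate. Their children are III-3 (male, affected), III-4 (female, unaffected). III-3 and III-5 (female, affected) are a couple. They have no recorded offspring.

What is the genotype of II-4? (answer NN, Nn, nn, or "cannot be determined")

Nn

From phenotype alone, II-4 is NN or Nn.
II-4 is affected so carries N and passed n to III-4 (nn), so II-4 is Nn.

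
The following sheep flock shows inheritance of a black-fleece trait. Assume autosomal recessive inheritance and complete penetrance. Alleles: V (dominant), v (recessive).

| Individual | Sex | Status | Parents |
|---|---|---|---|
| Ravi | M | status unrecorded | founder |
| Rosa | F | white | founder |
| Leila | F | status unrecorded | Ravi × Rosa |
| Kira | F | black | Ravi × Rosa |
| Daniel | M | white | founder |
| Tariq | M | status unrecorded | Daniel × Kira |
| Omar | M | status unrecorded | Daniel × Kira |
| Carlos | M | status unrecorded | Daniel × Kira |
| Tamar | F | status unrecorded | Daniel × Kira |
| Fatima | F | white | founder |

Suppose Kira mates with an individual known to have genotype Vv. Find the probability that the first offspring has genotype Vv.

1/2

Kira is black, so Kira is vv.
The cross gives 1/2 Vv : 1/2 vv, so P(offspring has genotype Vv) = 1/2.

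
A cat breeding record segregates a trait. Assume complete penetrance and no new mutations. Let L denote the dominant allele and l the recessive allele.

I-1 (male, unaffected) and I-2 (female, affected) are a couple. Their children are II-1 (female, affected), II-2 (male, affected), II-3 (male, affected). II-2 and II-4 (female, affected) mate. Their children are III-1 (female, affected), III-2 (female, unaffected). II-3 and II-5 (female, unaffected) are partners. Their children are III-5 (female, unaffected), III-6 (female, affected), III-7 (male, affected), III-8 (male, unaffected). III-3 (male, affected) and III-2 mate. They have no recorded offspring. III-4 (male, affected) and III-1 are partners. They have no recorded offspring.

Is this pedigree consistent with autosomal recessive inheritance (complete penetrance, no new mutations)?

Under autosomal recessive, III-2 (unaffected, female) cannot arise from II-2 (affected) × II-4 (affected).

No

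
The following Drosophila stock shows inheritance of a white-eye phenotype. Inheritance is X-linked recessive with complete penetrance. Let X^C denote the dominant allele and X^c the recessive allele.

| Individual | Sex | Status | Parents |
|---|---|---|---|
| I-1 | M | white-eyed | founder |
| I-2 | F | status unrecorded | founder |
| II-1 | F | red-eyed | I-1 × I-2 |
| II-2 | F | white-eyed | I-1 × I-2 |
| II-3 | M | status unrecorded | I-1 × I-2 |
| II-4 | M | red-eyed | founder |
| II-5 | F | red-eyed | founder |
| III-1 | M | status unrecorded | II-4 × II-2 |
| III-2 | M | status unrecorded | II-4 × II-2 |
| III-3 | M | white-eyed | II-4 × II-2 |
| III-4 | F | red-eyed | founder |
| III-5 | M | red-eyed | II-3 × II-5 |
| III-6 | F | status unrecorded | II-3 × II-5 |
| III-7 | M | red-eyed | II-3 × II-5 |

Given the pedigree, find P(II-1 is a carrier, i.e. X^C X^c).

II-1 is red-eyed so carries C and received c from I-1 (X^c Y), so II-1 is X^C X^c, giving P(X^C X^c) = 1.

1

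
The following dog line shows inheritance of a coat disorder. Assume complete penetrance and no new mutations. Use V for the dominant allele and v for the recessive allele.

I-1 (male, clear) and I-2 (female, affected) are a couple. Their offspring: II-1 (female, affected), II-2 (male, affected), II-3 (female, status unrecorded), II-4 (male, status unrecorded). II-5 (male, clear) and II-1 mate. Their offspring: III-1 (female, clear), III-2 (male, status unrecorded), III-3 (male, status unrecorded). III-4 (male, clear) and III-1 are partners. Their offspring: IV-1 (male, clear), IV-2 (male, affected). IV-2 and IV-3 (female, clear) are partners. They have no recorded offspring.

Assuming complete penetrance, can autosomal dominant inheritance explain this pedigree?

No

Under autosomal dominant, IV-2 (affected, male) cannot arise from III-4 (clear) × III-1 (clear).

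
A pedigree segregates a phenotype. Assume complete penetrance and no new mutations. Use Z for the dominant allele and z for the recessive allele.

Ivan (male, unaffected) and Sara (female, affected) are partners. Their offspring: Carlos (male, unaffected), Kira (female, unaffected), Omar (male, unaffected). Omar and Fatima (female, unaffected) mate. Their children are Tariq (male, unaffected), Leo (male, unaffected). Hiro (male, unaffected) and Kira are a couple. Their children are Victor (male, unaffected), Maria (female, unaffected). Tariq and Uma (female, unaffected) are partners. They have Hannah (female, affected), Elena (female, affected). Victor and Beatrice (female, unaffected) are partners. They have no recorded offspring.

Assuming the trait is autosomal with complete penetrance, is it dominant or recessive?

recessive

Tariq and Uma are both unaffected yet have an affected child Hannah. Under dominance, an affected child requires at least one affected parent, so the trait cannot be dominant.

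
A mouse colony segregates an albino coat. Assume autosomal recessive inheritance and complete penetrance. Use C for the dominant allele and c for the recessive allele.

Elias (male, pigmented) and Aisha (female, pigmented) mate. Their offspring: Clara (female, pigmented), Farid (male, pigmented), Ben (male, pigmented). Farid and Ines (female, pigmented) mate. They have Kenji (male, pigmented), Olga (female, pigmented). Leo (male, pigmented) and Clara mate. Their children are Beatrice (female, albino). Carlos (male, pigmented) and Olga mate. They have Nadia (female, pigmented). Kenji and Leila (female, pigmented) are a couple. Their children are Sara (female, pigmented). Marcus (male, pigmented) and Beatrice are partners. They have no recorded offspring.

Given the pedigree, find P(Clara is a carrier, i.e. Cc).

Clara is pigmented so carries C and passed c to Beatrice (cc), so Clara is Cc, giving P(Cc) = 1.

1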